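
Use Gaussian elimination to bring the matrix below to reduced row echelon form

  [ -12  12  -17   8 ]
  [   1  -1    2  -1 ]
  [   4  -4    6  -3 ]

[[1, -1, 0, 0], [0, 0, 1, 0], [0, 0, 0, 1]]

ρ1 → -1/12·ρ1
  [ 1  -1  17/12  -2/3 ]
  [ 1  -1      2    -1 ]
  [ 4  -4      6    -3 ]
ρ2 → ρ2 − ρ1
  [ 1  -1  17/12  -2/3 ]
  [ 0   0   7/12  -1/3 ]
  [ 4  -4      6    -3 ]
ρ3 → ρ3 − 4·ρ1
  [ 1  -1  17/12  -2/3 ]
  [ 0   0   7/12  -1/3 ]
  [ 0   0    1/3  -1/3 ]
ρ2 → 12/7·ρ2
  [ 1  -1  17/12  -2/3 ]
  [ 0   0      1  -4/7 ]
  [ 0   0    1/3  -1/3 ]
ρ3 → ρ3 − 1/3·ρ2
  [ 1  -1  17/12  -2/3 ]
  [ 0   0      1  -4/7 ]
  [ 0   0      0  -1/7 ]
ρ3 → -7·ρ3
  [ 1  -1  17/12  -2/3 ]
  [ 0   0      1  -4/7 ]
  [ 0   0      0     1 ]
ρ2 → ρ2 + 4/7·ρ3
  [ 1  -1  17/12  -2/3 ]
  [ 0   0      1     0 ]
  [ 0   0      0     1 ]
ρ1 → ρ1 + 2/3·ρ3
  [ 1  -1  17/12  0 ]
  [ 0   0      1  0 ]
  [ 0   0      0  1 ]
ρ1 → ρ1 − 17/12·ρ2
  [ 1  -1  0  0 ]
  [ 0   0  1  0 ]
  [ 0   0  0  1 ]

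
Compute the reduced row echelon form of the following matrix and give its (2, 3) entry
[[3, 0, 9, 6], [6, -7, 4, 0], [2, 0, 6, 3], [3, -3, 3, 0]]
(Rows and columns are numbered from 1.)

2

R1 -> 1/3·R1
  [ 1   0  3  2 ]
  [ 6  -7  4  0 ]
  [ 2   0  6  3 ]
  [ 3  -3  3  0 ]
R2 -> R2 − 6·R1
  [ 1   0    3    2 ]
  [ 0  -7  -14  -12 ]
  [ 2   0    6    3 ]
  [ 3  -3    3    0 ]
R3 -> R3 − 2·R1
  [ 1   0    3    2 ]
  [ 0  -7  -14  -12 ]
  [ 0   0    0   -1 ]
  [ 3  -3    3    0 ]
R4 -> R4 − 3·R1
  [ 1   0    3    2 ]
  [ 0  -7  -14  -12 ]
  [ 0   0    0   -1 ]
  [ 0  -3   -6   -6 ]
R2 -> -1/7·R2
  [ 1   0   3     2 ]
  [ 0   1   2  12/7 ]
  [ 0   0   0    -1 ]
  [ 0  -3  -6    -6 ]
R4 -> R4 + 3·R2
  [ 1  0  3     2 ]
  [ 0  1  2  12/7 ]
  [ 0  0  0    -1 ]
  [ 0  0  0  -6/7 ]
R3 -> -1·R3
  [ 1  0  3     2 ]
  [ 0  1  2  12/7 ]
  [ 0  0  0     1 ]
  [ 0  0  0  -6/7 ]
R4 -> R4 + 6/7·R3
  [ 1  0  3     2 ]
  [ 0  1  2  12/7 ]
  [ 0  0  0     1 ]
  [ 0  0  0     0 ]
R2 -> R2 − 12/7·R3
  [ 1  0  3  2 ]
  [ 0  1  2  0 ]
  [ 0  0  0  1 ]
  [ 0  0  0  0 ]
R1 -> R1 − 2·R3
  [ 1  0  3  0 ]
  [ 0  1  2  0 ]
  [ 0  0  0  1 ]
  [ 0  0  0  0 ]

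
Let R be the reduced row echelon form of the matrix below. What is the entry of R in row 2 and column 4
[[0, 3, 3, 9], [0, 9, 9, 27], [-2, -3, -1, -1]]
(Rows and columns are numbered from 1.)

3

Swap R1 and R3.
  [ -2  -3  -1  -1 ]
  [  0   9   9  27 ]
  [  0   3   3   9 ]
Multiply R1 by -1/2.
  [ 1  3/2  1/2  1/2 ]
  [ 0    9    9   27 ]
  [ 0    3    3    9 ]
Multiply R2 by 1/9.
  [ 1  3/2  1/2  1/2 ]
  [ 0    1    1    3 ]
  [ 0    3    3    9 ]
Subtract 3 times R2 from R3.
  [ 1  3/2  1/2  1/2 ]
  [ 0    1    1    3 ]
  [ 0    0    0    0 ]
Subtract 3/2 times R2 from R1.
  [ 1  0  -1  -4 ]
  [ 0  1   1   3 ]
  [ 0  0   0   0 ]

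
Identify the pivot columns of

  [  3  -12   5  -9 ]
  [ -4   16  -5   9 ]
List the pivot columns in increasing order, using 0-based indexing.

0, 2

ρ1 := 1/3·ρ1
ρ2 := ρ2 + 4·ρ1
ρ2 := 3/5·ρ2
ρ1 := ρ1 − 5/3·ρ2
Pivot columns are the columns containing a leading 1.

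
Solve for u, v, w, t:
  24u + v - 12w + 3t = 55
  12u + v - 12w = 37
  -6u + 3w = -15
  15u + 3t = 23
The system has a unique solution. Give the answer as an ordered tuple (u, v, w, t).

(5/3, -3, -5/3, -2/3)

Form the augmented matrix and row-reduce:
  [ 24  1  -12  3  |   55 ]
  [ 12  1  -12  0  |   37 ]
  [ -6  0    3  0  |  -15 ]
  [ 15  0    0  3  |   23 ]
r1 -> 1/24·r1
r2 -> r2 − 12·r1
r3 -> r3 + 6·r1
r4 -> r4 − 15·r1
r2 -> 2·r2
r3 -> r3 − 1/4·r2
r4 -> r4 + 5/8·r2
r3 -> 1/3·r3
r4 -> -4/3·r4
r3 -> r3 − 1/2·r4
r2 -> r2 + 3·r4
r1 -> r1 − 1/8·r4
r2 -> r2 + 12·r3
r1 -> r1 + 1/2·r3
r1 -> r1 − 1/24·r2
Reading off the last column: u = 5/3, v = -3, w = -5/3, t = -2/3.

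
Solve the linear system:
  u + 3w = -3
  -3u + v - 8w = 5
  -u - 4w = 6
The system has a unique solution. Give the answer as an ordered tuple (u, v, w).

(6, -1, -3)

Form the augmented matrix and row-reduce:
  [  1  0   3  |  -3 ]
  [ -3  1  -8  |   5 ]
  [ -1  0  -4  |   6 ]
Add 3 times r1 to r2.
  [  1  0   3  |  -3 ]
  [  0  1   1  |  -4 ]
  [ -1  0  -4  |   6 ]
Add r1 to r3.
  [ 1  0   3  |  -3 ]
  [ 0  1   1  |  -4 ]
  [ 0  0  -1  |   3 ]
Multiply r3 by -1.
  [ 1  0  3  |  -3 ]
  [ 0  1  1  |  -4 ]
  [ 0  0  1  |  -3 ]
Subtract r3 from r2.
  [ 1  0  3  |  -3 ]
  [ 0  1  0  |  -1 ]
  [ 0  0  1  |  -3 ]
Subtract 3 times r3 from r1.
  [ 1  0  0  |   6 ]
  [ 0  1  0  |  -1 ]
  [ 0  0  1  |  -3 ]
Reading off the last column: u = 6, v = -1, w = -3.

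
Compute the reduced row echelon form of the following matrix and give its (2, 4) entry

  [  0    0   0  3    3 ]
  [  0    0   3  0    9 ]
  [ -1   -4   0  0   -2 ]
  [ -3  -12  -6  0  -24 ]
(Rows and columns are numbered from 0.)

ρ1 ↔ ρ3
ρ1 → -1·ρ1
ρ4 → ρ4 + 3·ρ1
ρ2 → 1/3·ρ2
ρ4 → ρ4 + 6·ρ2
ρ3 → 1/3·ρ3

1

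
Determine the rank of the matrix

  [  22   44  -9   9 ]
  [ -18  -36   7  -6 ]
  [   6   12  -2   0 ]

rank = 3

Multiply R1 by 1/22.
  [   1    2  -9/22  9/22 ]
  [ -18  -36      7    -6 ]
  [   6   12     -2     0 ]
Add 18 times R1 to R2.
  [ 1   2  -9/22   9/22 ]
  [ 0   0  -4/11  15/11 ]
  [ 6  12     -2      0 ]
Subtract 6 times R1 from R3.
  [ 1  2  -9/22    9/22 ]
  [ 0  0  -4/11   15/11 ]
  [ 0  0   5/11  -27/11 ]
Multiply R2 by -11/4.
  [ 1  2  -9/22    9/22 ]
  [ 0  0      1   -15/4 ]
  [ 0  0   5/11  -27/11 ]
Subtract 5/11 times R2 from R3.
  [ 1  2  -9/22   9/22 ]
  [ 0  0      1  -15/4 ]
  [ 0  0      0   -3/4 ]
Multiply R3 by -4/3.
  [ 1  2  -9/22   9/22 ]
  [ 0  0      1  -15/4 ]
  [ 0  0      0      1 ]
Add 15/4 times R3 to R2.
  [ 1  2  -9/22  9/22 ]
  [ 0  0      1     0 ]
  [ 0  0      0     1 ]
Subtract 9/22 times R3 from R1.
  [ 1  2  -9/22  0 ]
  [ 0  0      1  0 ]
  [ 0  0      0  1 ]
Add 9/22 times R2 to R1.
  [ 1  2  0  0 ]
  [ 0  0  1  0 ]
  [ 0  0  0  1 ]
The reduced form has 3 nonzero rows.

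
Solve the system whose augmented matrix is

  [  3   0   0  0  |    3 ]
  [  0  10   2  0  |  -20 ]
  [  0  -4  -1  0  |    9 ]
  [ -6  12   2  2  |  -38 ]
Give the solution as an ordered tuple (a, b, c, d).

(1, -1, -5, -5)

r1 -> 1/3·r1
  [  1   0   0  0  |    1 ]
  [  0  10   2  0  |  -20 ]
  [  0  -4  -1  0  |    9 ]
  [ -6  12   2  2  |  -38 ]
r4 -> r4 + 6·r1
  [ 1   0   0  0  |    1 ]
  [ 0  10   2  0  |  -20 ]
  [ 0  -4  -1  0  |    9 ]
  [ 0  12   2  2  |  -32 ]
r2 -> 1/10·r2
  [ 1   0    0  0  |    1 ]
  [ 0   1  1/5  0  |   -2 ]
  [ 0  -4   -1  0  |    9 ]
  [ 0  12    2  2  |  -32 ]
r3 -> r3 + 4·r2
  [ 1   0     0  0  |    1 ]
  [ 0   1   1/5  0  |   -2 ]
  [ 0   0  -1/5  0  |    1 ]
  [ 0  12     2  2  |  -32 ]
r4 -> r4 − 12·r2
  [ 1  0     0  0  |   1 ]
  [ 0  1   1/5  0  |  -2 ]
  [ 0  0  -1/5  0  |   1 ]
  [ 0  0  -2/5  2  |  -8 ]
r3 -> -5·r3
  [ 1  0     0  0  |   1 ]
  [ 0  1   1/5  0  |  -2 ]
  [ 0  0     1  0  |  -5 ]
  [ 0  0  -2/5  2  |  -8 ]
r4 -> r4 + 2/5·r3
  [ 1  0    0  0  |    1 ]
  [ 0  1  1/5  0  |   -2 ]
  [ 0  0    1  0  |   -5 ]
  [ 0  0    0  2  |  -10 ]
r4 -> 1/2·r4
  [ 1  0    0  0  |   1 ]
  [ 0  1  1/5  0  |  -2 ]
  [ 0  0    1  0  |  -5 ]
  [ 0  0    0  1  |  -5 ]
r2 -> r2 − 1/5·r3
  [ 1  0  0  0  |   1 ]
  [ 0  1  0  0  |  -1 ]
  [ 0  0  1  0  |  -5 ]
  [ 0  0  0  1  |  -5 ]
Reading off the last column: a = 1, b = -1, c = -5, d = -5.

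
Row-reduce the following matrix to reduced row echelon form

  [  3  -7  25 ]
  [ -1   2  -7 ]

r1 := 1/3·r1
  [  1  -7/3  25/3 ]
  [ -1     2    -7 ]
r2 := r2 + r1
  [ 1  -7/3  25/3 ]
  [ 0  -1/3   4/3 ]
r2 := -3·r2
  [ 1  -7/3  25/3 ]
  [ 0     1    -4 ]
r1 := r1 + 7/3·r2
  [ 1  0  -1 ]
  [ 0  1  -4 ]

[[1, 0, -1], [0, 1, -4]]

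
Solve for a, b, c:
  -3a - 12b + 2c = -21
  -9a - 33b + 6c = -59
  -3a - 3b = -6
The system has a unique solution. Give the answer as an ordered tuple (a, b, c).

Form the augmented matrix and row-reduce:
  [ -3  -12  2  |  -21 ]
  [ -9  -33  6  |  -59 ]
  [ -3   -3  0  |   -6 ]
Multiply ρ1 by -1/3.
  [  1    4  -2/3  |    7 ]
  [ -9  -33     6  |  -59 ]
  [ -3   -3     0  |   -6 ]
Add 9 times ρ1 to ρ2.
  [  1   4  -2/3  |   7 ]
  [  0   3     0  |   4 ]
  [ -3  -3     0  |  -6 ]
Add 3 times ρ1 to ρ3.
  [ 1  4  -2/3  |   7 ]
  [ 0  3     0  |   4 ]
  [ 0  9    -2  |  15 ]
Multiply ρ2 by 1/3.
  [ 1  4  -2/3  |    7 ]
  [ 0  1     0  |  4/3 ]
  [ 0  9    -2  |   15 ]
Subtract 9 times ρ2 from ρ3.
  [ 1  4  -2/3  |    7 ]
  [ 0  1     0  |  4/3 ]
  [ 0  0    -2  |    3 ]
Multiply ρ3 by -1/2.
  [ 1  4  -2/3  |     7 ]
  [ 0  1     0  |   4/3 ]
  [ 0  0     1  |  -3/2 ]
Add 2/3 times ρ3 to ρ1.
  [ 1  4  0  |     6 ]
  [ 0  1  0  |   4/3 ]
  [ 0  0  1  |  -3/2 ]
Subtract 4 times ρ2 from ρ1.
  [ 1  0  0  |   2/3 ]
  [ 0  1  0  |   4/3 ]
  [ 0  0  1  |  -3/2 ]
Reading off the last column: a = 2/3, b = 4/3, c = -3/2.

(2/3, 4/3, -3/2)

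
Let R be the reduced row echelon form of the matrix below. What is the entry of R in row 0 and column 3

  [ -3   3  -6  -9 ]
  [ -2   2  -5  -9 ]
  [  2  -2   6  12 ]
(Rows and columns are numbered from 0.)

R1 → -1/3·R1
R2 → R2 + 2·R1
R3 → R3 − 2·R1
R2 → -1·R2
R3 → R3 − 2·R2
R1 → R1 − 2·R2

-3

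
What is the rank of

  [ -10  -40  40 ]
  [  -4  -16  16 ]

rank = 1

Multiply R1 by -1/10.
  [  1    4  -4 ]
  [ -4  -16  16 ]
Add 4 times R1 to R2.
  [ 1  4  -4 ]
  [ 0  0   0 ]
The reduced form has 1 nonzero row.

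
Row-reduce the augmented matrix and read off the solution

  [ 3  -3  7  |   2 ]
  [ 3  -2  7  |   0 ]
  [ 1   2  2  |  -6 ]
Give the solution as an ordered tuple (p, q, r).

(-6, -2, 2)

ρ1 -> 1/3·ρ1
  [ 1  -1  7/3  |  2/3 ]
  [ 3  -2    7  |    0 ]
  [ 1   2    2  |   -6 ]
ρ2 -> ρ2 − 3·ρ1
  [ 1  -1  7/3  |  2/3 ]
  [ 0   1    0  |   -2 ]
  [ 1   2    2  |   -6 ]
ρ3 -> ρ3 − ρ1
  [ 1  -1   7/3  |    2/3 ]
  [ 0   1     0  |     -2 ]
  [ 0   3  -1/3  |  -20/3 ]
ρ3 -> ρ3 − 3·ρ2
  [ 1  -1   7/3  |   2/3 ]
  [ 0   1     0  |    -2 ]
  [ 0   0  -1/3  |  -2/3 ]
ρ3 -> -3·ρ3
  [ 1  -1  7/3  |  2/3 ]
  [ 0   1    0  |   -2 ]
  [ 0   0    1  |    2 ]
ρ1 -> ρ1 − 7/3·ρ3
  [ 1  -1  0  |  -4 ]
  [ 0   1  0  |  -2 ]
  [ 0   0  1  |   2 ]
ρ1 -> ρ1 + ρ2
  [ 1  0  0  |  -6 ]
  [ 0  1  0  |  -2 ]
  [ 0  0  1  |   2 ]
Reading off the last column: p = -6, q = -2, r = 2.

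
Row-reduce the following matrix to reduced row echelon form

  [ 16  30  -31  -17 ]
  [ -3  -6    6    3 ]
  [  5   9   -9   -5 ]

[[1, 0, 0, -1], [0, 1, 0, 1], [0, 0, 1, 1]]

ρ1 := 1/16·ρ1
  [  1  15/8  -31/16  -17/16 ]
  [ -3    -6       6       3 ]
  [  5     9      -9      -5 ]
ρ2 := ρ2 + 3·ρ1
  [ 1  15/8  -31/16  -17/16 ]
  [ 0  -3/8    3/16   -3/16 ]
  [ 5     9      -9      -5 ]
ρ3 := ρ3 − 5·ρ1
  [ 1  15/8  -31/16  -17/16 ]
  [ 0  -3/8    3/16   -3/16 ]
  [ 0  -3/8   11/16    5/16 ]
ρ2 := -8/3·ρ2
  [ 1  15/8  -31/16  -17/16 ]
  [ 0     1    -1/2     1/2 ]
  [ 0  -3/8   11/16    5/16 ]
ρ3 := ρ3 + 3/8·ρ2
  [ 1  15/8  -31/16  -17/16 ]
  [ 0     1    -1/2     1/2 ]
  [ 0     0     1/2     1/2 ]
ρ3 := 2·ρ3
  [ 1  15/8  -31/16  -17/16 ]
  [ 0     1    -1/2     1/2 ]
  [ 0     0       1       1 ]
ρ2 := ρ2 + 1/2·ρ3
  [ 1  15/8  -31/16  -17/16 ]
  [ 0     1       0       1 ]
  [ 0     0       1       1 ]
ρ1 := ρ1 + 31/16·ρ3
  [ 1  15/8  0  7/8 ]
  [ 0     1  0    1 ]
  [ 0     0  1    1 ]
ρ1 := ρ1 − 15/8·ρ2
  [ 1  0  0  -1 ]
  [ 0  1  0   1 ]
  [ 0  0  1   1 ]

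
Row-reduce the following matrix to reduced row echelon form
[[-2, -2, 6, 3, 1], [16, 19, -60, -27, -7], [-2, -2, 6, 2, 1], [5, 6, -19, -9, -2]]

[[1, 0, 1, 0, 0], [0, 1, -4, 0, 0], [0, 0, 0, 1, 0], [0, 0, 0, 0, 1]]

ρ1 → -1/2·ρ1
ρ2 → ρ2 − 16·ρ1
ρ3 → ρ3 + 2·ρ1
ρ4 → ρ4 − 5·ρ1
ρ2 → 1/3·ρ2
ρ4 → ρ4 − ρ2
ρ3 → -1·ρ3
ρ4 → ρ4 + 1/2·ρ3
ρ4 → 6·ρ4
ρ2 → ρ2 − 1/3·ρ4
ρ1 → ρ1 + 1/2·ρ4
ρ2 → ρ2 + ρ3
ρ1 → ρ1 + 3/2·ρ3
ρ1 → ρ1 − ρ2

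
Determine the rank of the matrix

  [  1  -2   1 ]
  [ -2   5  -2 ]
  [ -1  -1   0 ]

r2 → r2 + 2·r1
  [  1  -2  1 ]
  [  0   1  0 ]
  [ -1  -1  0 ]
r3 → r3 + r1
  [ 1  -2  1 ]
  [ 0   1  0 ]
  [ 0  -3  1 ]
r3 → r3 + 3·r2
  [ 1  -2  1 ]
  [ 0   1  0 ]
  [ 0   0  1 ]
r1 → r1 − r3
  [ 1  -2  0 ]
  [ 0   1  0 ]
  [ 0   0  1 ]
r1 → r1 + 2·r2
  [ 1  0  0 ]
  [ 0  1  0 ]
  [ 0  0  1 ]
The reduced form has 3 nonzero rows.

rank = 3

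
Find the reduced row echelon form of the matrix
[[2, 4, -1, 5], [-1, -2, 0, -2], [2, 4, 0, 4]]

[[1, 2, 0, 2], [0, 0, 1, -1], [0, 0, 0, 0]]

R1 ← 1/2·R1
  [  1   2  -1/2  5/2 ]
  [ -1  -2     0   -2 ]
  [  2   4     0    4 ]
R2 ← R2 + R1
  [ 1  2  -1/2  5/2 ]
  [ 0  0  -1/2  1/2 ]
  [ 2  4     0    4 ]
R3 ← R3 − 2·R1
  [ 1  2  -1/2  5/2 ]
  [ 0  0  -1/2  1/2 ]
  [ 0  0     1   -1 ]
R2 ← -2·R2
  [ 1  2  -1/2  5/2 ]
  [ 0  0     1   -1 ]
  [ 0  0     1   -1 ]
R3 ← R3 − R2
  [ 1  2  -1/2  5/2 ]
  [ 0  0     1   -1 ]
  [ 0  0     0    0 ]
R1 ← R1 + 1/2·R2
  [ 1  2  0   2 ]
  [ 0  0  1  -1 ]
  [ 0  0  0   0 ]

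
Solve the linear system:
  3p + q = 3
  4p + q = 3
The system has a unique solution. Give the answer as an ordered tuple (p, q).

Form the augmented matrix and row-reduce:
  [ 3  1  |  3 ]
  [ 4  1  |  3 ]
R1 -> 1/3·R1
  [ 1  1/3  |  1 ]
  [ 4    1  |  3 ]
R2 -> R2 − 4·R1
  [ 1   1/3  |   1 ]
  [ 0  -1/3  |  -1 ]
R2 -> -3·R2
  [ 1  1/3  |  1 ]
  [ 0    1  |  3 ]
R1 -> R1 − 1/3·R2
  [ 1  0  |  0 ]
  [ 0  1  |  3 ]
Reading off the last column: p = 0, q = 3.

(0, 3)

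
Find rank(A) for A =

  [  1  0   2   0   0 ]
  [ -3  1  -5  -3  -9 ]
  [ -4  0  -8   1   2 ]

rank = 3

ρ2 → ρ2 + 3·ρ1
  [  1  0   2   0   0 ]
  [  0  1   1  -3  -9 ]
  [ -4  0  -8   1   2 ]
ρ3 → ρ3 + 4·ρ1
  [ 1  0  2   0   0 ]
  [ 0  1  1  -3  -9 ]
  [ 0  0  0   1   2 ]
ρ2 → ρ2 + 3·ρ3
  [ 1  0  2  0   0 ]
  [ 0  1  1  0  -3 ]
  [ 0  0  0  1   2 ]
The reduced form has 3 nonzero rows.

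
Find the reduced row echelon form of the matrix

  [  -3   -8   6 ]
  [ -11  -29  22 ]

[[1, 0, -2], [0, 1, 0]]

r1 -> -1/3·r1
  [   1  8/3  -2 ]
  [ -11  -29  22 ]
r2 -> r2 + 11·r1
  [ 1  8/3  -2 ]
  [ 0  1/3   0 ]
r2 -> 3·r2
  [ 1  8/3  -2 ]
  [ 0    1   0 ]
r1 -> r1 − 8/3·r2
  [ 1  0  -2 ]
  [ 0  1   0 ]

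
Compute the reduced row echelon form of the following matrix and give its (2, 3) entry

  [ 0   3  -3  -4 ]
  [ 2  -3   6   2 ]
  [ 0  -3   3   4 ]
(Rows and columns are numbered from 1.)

Swap R1 and R2.
  [ 2  -3   6   2 ]
  [ 0   3  -3  -4 ]
  [ 0  -3   3   4 ]
Multiply R1 by 1/2.
  [ 1  -3/2   3   1 ]
  [ 0     3  -3  -4 ]
  [ 0    -3   3   4 ]
Multiply R2 by 1/3.
  [ 1  -3/2   3     1 ]
  [ 0     1  -1  -4/3 ]
  [ 0    -3   3     4 ]
Add 3 times R2 to R3.
  [ 1  -3/2   3     1 ]
  [ 0     1  -1  -4/3 ]
  [ 0     0   0     0 ]
Add 3/2 times R2 to R1.
  [ 1  0  3/2    -1 ]
  [ 0  1   -1  -4/3 ]
  [ 0  0    0     0 ]

-1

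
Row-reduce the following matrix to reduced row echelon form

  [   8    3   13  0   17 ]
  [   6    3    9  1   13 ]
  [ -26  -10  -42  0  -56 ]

[[1, 0, 2, 0, 1], [0, 1, -1, 0, 3], [0, 0, 0, 1, -2]]

ρ1 -> 1/8·ρ1
  [   1  3/8  13/8  0  17/8 ]
  [   6    3     9  1    13 ]
  [ -26  -10   -42  0   -56 ]
ρ2 -> ρ2 − 6·ρ1
  [   1  3/8  13/8  0  17/8 ]
  [   0  3/4  -3/4  1   1/4 ]
  [ -26  -10   -42  0   -56 ]
ρ3 -> ρ3 + 26·ρ1
  [ 1   3/8  13/8  0  17/8 ]
  [ 0   3/4  -3/4  1   1/4 ]
  [ 0  -1/4   1/4  0  -3/4 ]
ρ2 -> 4/3·ρ2
  [ 1   3/8  13/8    0  17/8 ]
  [ 0     1    -1  4/3   1/3 ]
  [ 0  -1/4   1/4    0  -3/4 ]
ρ3 -> ρ3 + 1/4·ρ2
  [ 1  3/8  13/8    0  17/8 ]
  [ 0    1    -1  4/3   1/3 ]
  [ 0    0     0  1/3  -2/3 ]
ρ3 -> 3·ρ3
  [ 1  3/8  13/8    0  17/8 ]
  [ 0    1    -1  4/3   1/3 ]
  [ 0    0     0    1    -2 ]
ρ2 -> ρ2 − 4/3·ρ3
  [ 1  3/8  13/8  0  17/8 ]
  [ 0    1    -1  0     3 ]
  [ 0    0     0  1    -2 ]
ρ1 -> ρ1 − 3/8·ρ2
  [ 1  0   2  0   1 ]
  [ 0  1  -1  0   3 ]
  [ 0  0   0  1  -2 ]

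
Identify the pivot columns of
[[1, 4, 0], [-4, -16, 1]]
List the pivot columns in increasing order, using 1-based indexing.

1, 3

ρ2 := ρ2 + 4·ρ1
  [ 1  4  0 ]
  [ 0  0  1 ]
Pivot columns are the columns containing a leading 1.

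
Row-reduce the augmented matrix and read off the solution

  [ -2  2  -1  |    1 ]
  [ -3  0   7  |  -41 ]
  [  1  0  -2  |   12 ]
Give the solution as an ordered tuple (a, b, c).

(2, 0, -5)

ρ1 ← -1/2·ρ1
  [  1  -1  1/2  |  -1/2 ]
  [ -3   0    7  |   -41 ]
  [  1   0   -2  |    12 ]
ρ2 ← ρ2 + 3·ρ1
  [ 1  -1   1/2  |   -1/2 ]
  [ 0  -3  17/2  |  -85/2 ]
  [ 1   0    -2  |     12 ]
ρ3 ← ρ3 − ρ1
  [ 1  -1   1/2  |   -1/2 ]
  [ 0  -3  17/2  |  -85/2 ]
  [ 0   1  -5/2  |   25/2 ]
ρ2 ← -1/3·ρ2
  [ 1  -1    1/2  |  -1/2 ]
  [ 0   1  -17/6  |  85/6 ]
  [ 0   1   -5/2  |  25/2 ]
ρ3 ← ρ3 − ρ2
  [ 1  -1    1/2  |  -1/2 ]
  [ 0   1  -17/6  |  85/6 ]
  [ 0   0    1/3  |  -5/3 ]
ρ3 ← 3·ρ3
  [ 1  -1    1/2  |  -1/2 ]
  [ 0   1  -17/6  |  85/6 ]
  [ 0   0      1  |    -5 ]
ρ2 ← ρ2 + 17/6·ρ3
  [ 1  -1  1/2  |  -1/2 ]
  [ 0   1    0  |     0 ]
  [ 0   0    1  |    -5 ]
ρ1 ← ρ1 − 1/2·ρ3
  [ 1  -1  0  |   2 ]
  [ 0   1  0  |   0 ]
  [ 0   0  1  |  -5 ]
ρ1 ← ρ1 + ρ2
  [ 1  0  0  |   2 ]
  [ 0  1  0  |   0 ]
  [ 0  0  1  |  -5 ]
Reading off the last column: a = 2, b = 0, c = -5.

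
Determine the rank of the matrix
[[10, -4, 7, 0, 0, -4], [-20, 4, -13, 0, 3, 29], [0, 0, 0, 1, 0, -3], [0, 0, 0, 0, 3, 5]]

rank = 4

ρ1 -> 1/10·ρ1
  [   1  -2/5  7/10  0  0  -2/5 ]
  [ -20     4   -13  0  3    29 ]
  [   0     0     0  1  0    -3 ]
  [   0     0     0  0  3     5 ]
ρ2 -> ρ2 + 20·ρ1
  [ 1  -2/5  7/10  0  0  -2/5 ]
  [ 0    -4     1  0  3    21 ]
  [ 0     0     0  1  0    -3 ]
  [ 0     0     0  0  3     5 ]
ρ2 -> -1/4·ρ2
  [ 1  -2/5  7/10  0     0   -2/5 ]
  [ 0     1  -1/4  0  -3/4  -21/4 ]
  [ 0     0     0  1     0     -3 ]
  [ 0     0     0  0     3      5 ]
ρ4 -> 1/3·ρ4
  [ 1  -2/5  7/10  0     0   -2/5 ]
  [ 0     1  -1/4  0  -3/4  -21/4 ]
  [ 0     0     0  1     0     -3 ]
  [ 0     0     0  0     1    5/3 ]
ρ2 -> ρ2 + 3/4·ρ4
  [ 1  -2/5  7/10  0  0  -2/5 ]
  [ 0     1  -1/4  0  0    -4 ]
  [ 0     0     0  1  0    -3 ]
  [ 0     0     0  0  1   5/3 ]
ρ1 -> ρ1 + 2/5·ρ2
  [ 1  0   3/5  0  0   -2 ]
  [ 0  1  -1/4  0  0   -4 ]
  [ 0  0     0  1  0   -3 ]
  [ 0  0     0  0  1  5/3 ]
The reduced form has 4 nonzero rows.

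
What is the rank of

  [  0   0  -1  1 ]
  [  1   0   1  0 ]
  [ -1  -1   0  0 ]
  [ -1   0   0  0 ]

rank = 4

Swap R1 and R2.
  [  1   0   1  0 ]
  [  0   0  -1  1 ]
  [ -1  -1   0  0 ]
  [ -1   0   0  0 ]
Add R1 to R3.
  [  1   0   1  0 ]
  [  0   0  -1  1 ]
  [  0  -1   1  0 ]
  [ -1   0   0  0 ]
Add R1 to R4.
  [ 1   0   1  0 ]
  [ 0   0  -1  1 ]
  [ 0  -1   1  0 ]
  [ 0   0   1  0 ]
Swap R2 and R3.
  [ 1   0   1  0 ]
  [ 0  -1   1  0 ]
  [ 0   0  -1  1 ]
  [ 0   0   1  0 ]
Multiply R2 by -1.
  [ 1  0   1  0 ]
  [ 0  1  -1  0 ]
  [ 0  0  -1  1 ]
  [ 0  0   1  0 ]
Multiply R3 by -1.
  [ 1  0   1   0 ]
  [ 0  1  -1   0 ]
  [ 0  0   1  -1 ]
  [ 0  0   1   0 ]
Subtract R3 from R4.
  [ 1  0   1   0 ]
  [ 0  1  -1   0 ]
  [ 0  0   1  -1 ]
  [ 0  0   0   1 ]
Add R4 to R3.
  [ 1  0   1  0 ]
  [ 0  1  -1  0 ]
  [ 0  0   1  0 ]
  [ 0  0   0  1 ]
Add R3 to R2.
  [ 1  0  1  0 ]
  [ 0  1  0  0 ]
  [ 0  0  1  0 ]
  [ 0  0  0  1 ]
Subtract R3 from R1.
  [ 1  0  0  0 ]
  [ 0  1  0  0 ]
  [ 0  0  1  0 ]
  [ 0  0  0  1 ]
The reduced form has 4 nonzero rows.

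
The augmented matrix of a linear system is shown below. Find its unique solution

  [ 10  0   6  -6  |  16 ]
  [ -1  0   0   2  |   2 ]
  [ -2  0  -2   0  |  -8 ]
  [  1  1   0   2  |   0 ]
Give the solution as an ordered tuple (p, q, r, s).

(-2, 2, 6, 0)

R1 ← 1/10·R1
  [  1  0  3/5  -3/5  |  8/5 ]
  [ -1  0    0     2  |    2 ]
  [ -2  0   -2     0  |   -8 ]
  [  1  1    0     2  |    0 ]
R2 ← R2 + R1
  [  1  0  3/5  -3/5  |   8/5 ]
  [  0  0  3/5   7/5  |  18/5 ]
  [ -2  0   -2     0  |    -8 ]
  [  1  1    0     2  |     0 ]
R3 ← R3 + 2·R1
  [ 1  0   3/5  -3/5  |    8/5 ]
  [ 0  0   3/5   7/5  |   18/5 ]
  [ 0  0  -4/5  -6/5  |  -24/5 ]
  [ 1  1     0     2  |      0 ]
R4 ← R4 − R1
  [ 1  0   3/5  -3/5  |    8/5 ]
  [ 0  0   3/5   7/5  |   18/5 ]
  [ 0  0  -4/5  -6/5  |  -24/5 ]
  [ 0  1  -3/5  13/5  |   -8/5 ]
R2 <-> R4
  [ 1  0   3/5  -3/5  |    8/5 ]
  [ 0  1  -3/5  13/5  |   -8/5 ]
  [ 0  0  -4/5  -6/5  |  -24/5 ]
  [ 0  0   3/5   7/5  |   18/5 ]
R3 ← -5/4·R3
  [ 1  0   3/5  -3/5  |   8/5 ]
  [ 0  1  -3/5  13/5  |  -8/5 ]
  [ 0  0     1   3/2  |     6 ]
  [ 0  0   3/5   7/5  |  18/5 ]
R4 ← R4 − 3/5·R3
  [ 1  0   3/5  -3/5  |   8/5 ]
  [ 0  1  -3/5  13/5  |  -8/5 ]
  [ 0  0     1   3/2  |     6 ]
  [ 0  0     0   1/2  |     0 ]
R4 ← 2·R4
  [ 1  0   3/5  -3/5  |   8/5 ]
  [ 0  1  -3/5  13/5  |  -8/5 ]
  [ 0  0     1   3/2  |     6 ]
  [ 0  0     0     1  |     0 ]
R3 ← R3 − 3/2·R4
  [ 1  0   3/5  -3/5  |   8/5 ]
  [ 0  1  -3/5  13/5  |  -8/5 ]
  [ 0  0     1     0  |     6 ]
  [ 0  0     0     1  |     0 ]
R2 ← R2 − 13/5·R4
  [ 1  0   3/5  -3/5  |   8/5 ]
  [ 0  1  -3/5     0  |  -8/5 ]
  [ 0  0     1     0  |     6 ]
  [ 0  0     0     1  |     0 ]
R1 ← R1 + 3/5·R4
  [ 1  0   3/5  0  |   8/5 ]
  [ 0  1  -3/5  0  |  -8/5 ]
  [ 0  0     1  0  |     6 ]
  [ 0  0     0  1  |     0 ]
R2 ← R2 + 3/5·R3
  [ 1  0  3/5  0  |  8/5 ]
  [ 0  1    0  0  |    2 ]
  [ 0  0    1  0  |    6 ]
  [ 0  0    0  1  |    0 ]
R1 ← R1 − 3/5·R3
  [ 1  0  0  0  |  -2 ]
  [ 0  1  0  0  |   2 ]
  [ 0  0  1  0  |   6 ]
  [ 0  0  0  1  |   0 ]
Reading off the last column: p = -2, q = 2, r = 6, s = 0.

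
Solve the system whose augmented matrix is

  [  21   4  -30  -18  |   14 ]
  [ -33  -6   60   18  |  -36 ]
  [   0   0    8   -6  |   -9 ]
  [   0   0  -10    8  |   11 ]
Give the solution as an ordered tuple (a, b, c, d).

(-2, 1/2, -3/2, -1/2)

Multiply ρ1 by 1/21.
  [   1  4/21  -10/7  -6/7  |  2/3 ]
  [ -33    -6     60    18  |  -36 ]
  [   0     0      8    -6  |   -9 ]
  [   0     0    -10     8  |   11 ]
Add 33 times ρ1 to ρ2.
  [ 1  4/21  -10/7   -6/7  |  2/3 ]
  [ 0   2/7   90/7  -72/7  |  -14 ]
  [ 0     0      8     -6  |   -9 ]
  [ 0     0    -10      8  |   11 ]
Multiply ρ2 by 7/2.
  [ 1  4/21  -10/7  -6/7  |  2/3 ]
  [ 0     1     45   -36  |  -49 ]
  [ 0     0      8    -6  |   -9 ]
  [ 0     0    -10     8  |   11 ]
Multiply ρ3 by 1/8.
  [ 1  4/21  -10/7  -6/7  |   2/3 ]
  [ 0     1     45   -36  |   -49 ]
  [ 0     0      1  -3/4  |  -9/8 ]
  [ 0     0    -10     8  |    11 ]
Add 10 times ρ3 to ρ4.
  [ 1  4/21  -10/7  -6/7  |   2/3 ]
  [ 0     1     45   -36  |   -49 ]
  [ 0     0      1  -3/4  |  -9/8 ]
  [ 0     0      0   1/2  |  -1/4 ]
Multiply ρ4 by 2.
  [ 1  4/21  -10/7  -6/7  |   2/3 ]
  [ 0     1     45   -36  |   -49 ]
  [ 0     0      1  -3/4  |  -9/8 ]
  [ 0     0      0     1  |  -1/2 ]
Add 3/4 times ρ4 to ρ3.
  [ 1  4/21  -10/7  -6/7  |   2/3 ]
  [ 0     1     45   -36  |   -49 ]
  [ 0     0      1     0  |  -3/2 ]
  [ 0     0      0     1  |  -1/2 ]
Add 36 times ρ4 to ρ2.
  [ 1  4/21  -10/7  -6/7  |   2/3 ]
  [ 0     1     45     0  |   -67 ]
  [ 0     0      1     0  |  -3/2 ]
  [ 0     0      0     1  |  -1/2 ]
Add 6/7 times ρ4 to ρ1.
  [ 1  4/21  -10/7  0  |  5/21 ]
  [ 0     1     45  0  |   -67 ]
  [ 0     0      1  0  |  -3/2 ]
  [ 0     0      0  1  |  -1/2 ]
Subtract 45 times ρ3 from ρ2.
  [ 1  4/21  -10/7  0  |  5/21 ]
  [ 0     1      0  0  |   1/2 ]
  [ 0     0      1  0  |  -3/2 ]
  [ 0     0      0  1  |  -1/2 ]
Add 10/7 times ρ3 to ρ1.
  [ 1  4/21  0  0  |  -40/21 ]
  [ 0     1  0  0  |     1/2 ]
  [ 0     0  1  0  |    -3/2 ]
  [ 0     0  0  1  |    -1/2 ]
Subtract 4/21 times ρ2 from ρ1.
  [ 1  0  0  0  |    -2 ]
  [ 0  1  0  0  |   1/2 ]
  [ 0  0  1  0  |  -3/2 ]
  [ 0  0  0  1  |  -1/2 ]
Reading off the last column: a = -2, b = 1/2, c = -3/2, d = -1/2.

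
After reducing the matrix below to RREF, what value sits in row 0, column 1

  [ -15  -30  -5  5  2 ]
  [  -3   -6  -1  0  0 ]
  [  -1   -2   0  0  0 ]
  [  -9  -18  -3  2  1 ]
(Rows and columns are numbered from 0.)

ρ1 := -1/15·ρ1
  [  1    2  1/3  -1/3  -2/15 ]
  [ -3   -6   -1     0      0 ]
  [ -1   -2    0     0      0 ]
  [ -9  -18   -3     2      1 ]
ρ2 := ρ2 + 3·ρ1
  [  1    2  1/3  -1/3  -2/15 ]
  [  0    0    0    -1   -2/5 ]
  [ -1   -2    0     0      0 ]
  [ -9  -18   -3     2      1 ]
ρ3 := ρ3 + ρ1
  [  1    2  1/3  -1/3  -2/15 ]
  [  0    0    0    -1   -2/5 ]
  [  0    0  1/3  -1/3  -2/15 ]
  [ -9  -18   -3     2      1 ]
ρ4 := ρ4 + 9·ρ1
  [ 1  2  1/3  -1/3  -2/15 ]
  [ 0  0    0    -1   -2/5 ]
  [ 0  0  1/3  -1/3  -2/15 ]
  [ 0  0    0    -1   -1/5 ]
ρ2 <-> ρ3
  [ 1  2  1/3  -1/3  -2/15 ]
  [ 0  0  1/3  -1/3  -2/15 ]
  [ 0  0    0    -1   -2/5 ]
  [ 0  0    0    -1   -1/5 ]
ρ2 := 3·ρ2
  [ 1  2  1/3  -1/3  -2/15 ]
  [ 0  0    1    -1   -2/5 ]
  [ 0  0    0    -1   -2/5 ]
  [ 0  0    0    -1   -1/5 ]
ρ3 := -1·ρ3
  [ 1  2  1/3  -1/3  -2/15 ]
  [ 0  0    1    -1   -2/5 ]
  [ 0  0    0     1    2/5 ]
  [ 0  0    0    -1   -1/5 ]
ρ4 := ρ4 + ρ3
  [ 1  2  1/3  -1/3  -2/15 ]
  [ 0  0    1    -1   -2/5 ]
  [ 0  0    0     1    2/5 ]
  [ 0  0    0     0    1/5 ]
ρ4 := 5·ρ4
  [ 1  2  1/3  -1/3  -2/15 ]
  [ 0  0    1    -1   -2/5 ]
  [ 0  0    0     1    2/5 ]
  [ 0  0    0     0      1 ]
ρ3 := ρ3 − 2/5·ρ4
  [ 1  2  1/3  -1/3  -2/15 ]
  [ 0  0    1    -1   -2/5 ]
  [ 0  0    0     1      0 ]
  [ 0  0    0     0      1 ]
ρ2 := ρ2 + 2/5·ρ4
  [ 1  2  1/3  -1/3  -2/15 ]
  [ 0  0    1    -1      0 ]
  [ 0  0    0     1      0 ]
  [ 0  0    0     0      1 ]
ρ1 := ρ1 + 2/15·ρ4
  [ 1  2  1/3  -1/3  0 ]
  [ 0  0    1    -1  0 ]
  [ 0  0    0     1  0 ]
  [ 0  0    0     0  1 ]
ρ2 := ρ2 + ρ3
  [ 1  2  1/3  -1/3  0 ]
  [ 0  0    1     0  0 ]
  [ 0  0    0     1  0 ]
  [ 0  0    0     0  1 ]
ρ1 := ρ1 + 1/3·ρ3
  [ 1  2  1/3  0  0 ]
  [ 0  0    1  0  0 ]
  [ 0  0    0  1  0 ]
  [ 0  0    0  0  1 ]
ρ1 := ρ1 − 1/3·ρ2
  [ 1  2  0  0  0 ]
  [ 0  0  1  0  0 ]
  [ 0  0  0  1  0 ]
  [ 0  0  0  0  1 ]

2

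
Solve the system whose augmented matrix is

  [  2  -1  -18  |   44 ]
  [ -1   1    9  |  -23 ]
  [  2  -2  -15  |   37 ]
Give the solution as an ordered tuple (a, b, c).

(-6, -2, -3)

r1 ← 1/2·r1
  [  1  -1/2   -9  |   22 ]
  [ -1     1    9  |  -23 ]
  [  2    -2  -15  |   37 ]
r2 ← r2 + r1
  [ 1  -1/2   -9  |  22 ]
  [ 0   1/2    0  |  -1 ]
  [ 2    -2  -15  |  37 ]
r3 ← r3 − 2·r1
  [ 1  -1/2  -9  |  22 ]
  [ 0   1/2   0  |  -1 ]
  [ 0    -1   3  |  -7 ]
r2 ← 2·r2
  [ 1  -1/2  -9  |  22 ]
  [ 0     1   0  |  -2 ]
  [ 0    -1   3  |  -7 ]
r3 ← r3 + r2
  [ 1  -1/2  -9  |  22 ]
  [ 0     1   0  |  -2 ]
  [ 0     0   3  |  -9 ]
r3 ← 1/3·r3
  [ 1  -1/2  -9  |  22 ]
  [ 0     1   0  |  -2 ]
  [ 0     0   1  |  -3 ]
r1 ← r1 + 9·r3
  [ 1  -1/2  0  |  -5 ]
  [ 0     1  0  |  -2 ]
  [ 0     0  1  |  -3 ]
r1 ← r1 + 1/2·r2
  [ 1  0  0  |  -6 ]
  [ 0  1  0  |  -2 ]
  [ 0  0  1  |  -3 ]
Reading off the last column: a = -6, b = -2, c = -3.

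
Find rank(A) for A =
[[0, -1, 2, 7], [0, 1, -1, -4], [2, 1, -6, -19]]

rank = 3

r1 <-> r3
  [ 2   1  -6  -19 ]
  [ 0   1  -1   -4 ]
  [ 0  -1   2    7 ]
r1 -> 1/2·r1
  [ 1  1/2  -3  -19/2 ]
  [ 0    1  -1     -4 ]
  [ 0   -1   2      7 ]
r3 -> r3 + r2
  [ 1  1/2  -3  -19/2 ]
  [ 0    1  -1     -4 ]
  [ 0    0   1      3 ]
r2 -> r2 + r3
  [ 1  1/2  -3  -19/2 ]
  [ 0    1   0     -1 ]
  [ 0    0   1      3 ]
r1 -> r1 + 3·r3
  [ 1  1/2  0  -1/2 ]
  [ 0    1  0    -1 ]
  [ 0    0  1     3 ]
r1 -> r1 − 1/2·r2
  [ 1  0  0   0 ]
  [ 0  1  0  -1 ]
  [ 0  0  1   3 ]
The reduced form has 3 nonzero rows.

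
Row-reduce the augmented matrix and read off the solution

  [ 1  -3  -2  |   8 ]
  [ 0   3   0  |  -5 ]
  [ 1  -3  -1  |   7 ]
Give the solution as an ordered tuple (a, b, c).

Subtract r1 from r3.
  [ 1  -3  -2  |   8 ]
  [ 0   3   0  |  -5 ]
  [ 0   0   1  |  -1 ]
Multiply r2 by 1/3.
  [ 1  -3  -2  |     8 ]
  [ 0   1   0  |  -5/3 ]
  [ 0   0   1  |    -1 ]
Add 2 times r3 to r1.
  [ 1  -3  0  |     6 ]
  [ 0   1  0  |  -5/3 ]
  [ 0   0  1  |    -1 ]
Add 3 times r2 to r1.
  [ 1  0  0  |     1 ]
  [ 0  1  0  |  -5/3 ]
  [ 0  0  1  |    -1 ]
Reading off the last column: a = 1, b = -5/3, c = -1.

(1, -5/3, -1)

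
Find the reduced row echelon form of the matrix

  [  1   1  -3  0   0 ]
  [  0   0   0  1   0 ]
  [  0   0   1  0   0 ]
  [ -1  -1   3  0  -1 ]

[[1, 1, 0, 0, 0], [0, 0, 1, 0, 0], [0, 0, 0, 1, 0], [0, 0, 0, 0, 1]]

ρ4 ← ρ4 + ρ1
  [ 1  1  -3  0   0 ]
  [ 0  0   0  1   0 ]
  [ 0  0   1  0   0 ]
  [ 0  0   0  0  -1 ]
ρ2 <-> ρ3
  [ 1  1  -3  0   0 ]
  [ 0  0   1  0   0 ]
  [ 0  0   0  1   0 ]
  [ 0  0   0  0  -1 ]
ρ4 ← -1·ρ4
  [ 1  1  -3  0  0 ]
  [ 0  0   1  0  0 ]
  [ 0  0   0  1  0 ]
  [ 0  0   0  0  1 ]
ρ1 ← ρ1 + 3·ρ2
  [ 1  1  0  0  0 ]
  [ 0  0  1  0  0 ]
  [ 0  0  0  1  0 ]
  [ 0  0  0  0  1 ]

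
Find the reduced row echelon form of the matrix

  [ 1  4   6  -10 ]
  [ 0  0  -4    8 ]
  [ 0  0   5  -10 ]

[[1, 4, 0, 2], [0, 0, 1, -2], [0, 0, 0, 0]]

R2 → -1/4·R2
R3 → R3 − 5·R2
R1 → R1 − 6·R2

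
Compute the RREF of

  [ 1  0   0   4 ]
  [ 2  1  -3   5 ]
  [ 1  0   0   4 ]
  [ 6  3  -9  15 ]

[[1, 0, 0, 4], [0, 1, -3, -3], [0, 0, 0, 0], [0, 0, 0, 0]]

R2 := R2 − 2·R1
  [ 1  0   0   4 ]
  [ 0  1  -3  -3 ]
  [ 1  0   0   4 ]
  [ 6  3  -9  15 ]
R3 := R3 − R1
  [ 1  0   0   4 ]
  [ 0  1  -3  -3 ]
  [ 0  0   0   0 ]
  [ 6  3  -9  15 ]
R4 := R4 − 6·R1
  [ 1  0   0   4 ]
  [ 0  1  -3  -3 ]
  [ 0  0   0   0 ]
  [ 0  3  -9  -9 ]
R4 := R4 − 3·R2
  [ 1  0   0   4 ]
  [ 0  1  -3  -3 ]
  [ 0  0   0   0 ]
  [ 0  0   0   0 ]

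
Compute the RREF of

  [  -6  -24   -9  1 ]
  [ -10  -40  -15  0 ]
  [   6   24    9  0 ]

Multiply ρ1 by -1/6.
Add 10 times ρ1 to ρ2.
Subtract 6 times ρ1 from ρ3.
Multiply ρ2 by -3/5.
Subtract ρ2 from ρ3.
Add 1/6 times ρ2 to ρ1.

[[1, 4, 3/2, 0], [0, 0, 0, 1], [0, 0, 0, 0]]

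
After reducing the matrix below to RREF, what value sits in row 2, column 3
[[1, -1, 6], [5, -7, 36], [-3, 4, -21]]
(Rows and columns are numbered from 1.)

-3

R2 → R2 − 5·R1
  [  1  -1    6 ]
  [  0  -2    6 ]
  [ -3   4  -21 ]
R3 → R3 + 3·R1
  [ 1  -1   6 ]
  [ 0  -2   6 ]
  [ 0   1  -3 ]
R2 → -1/2·R2
  [ 1  -1   6 ]
  [ 0   1  -3 ]
  [ 0   1  -3 ]
R3 → R3 − R2
  [ 1  -1   6 ]
  [ 0   1  -3 ]
  [ 0   0   0 ]
R1 → R1 + R2
  [ 1  0   3 ]
  [ 0  1  -3 ]
  [ 0  0   0 ]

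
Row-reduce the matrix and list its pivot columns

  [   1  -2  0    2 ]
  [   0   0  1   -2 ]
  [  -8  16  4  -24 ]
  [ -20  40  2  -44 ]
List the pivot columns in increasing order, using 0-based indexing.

0, 2

r3 -> r3 + 8·r1
  [   1  -2  0    2 ]
  [   0   0  1   -2 ]
  [   0   0  4   -8 ]
  [ -20  40  2  -44 ]
r4 -> r4 + 20·r1
  [ 1  -2  0   2 ]
  [ 0   0  1  -2 ]
  [ 0   0  4  -8 ]
  [ 0   0  2  -4 ]
r3 -> r3 − 4·r2
  [ 1  -2  0   2 ]
  [ 0   0  1  -2 ]
  [ 0   0  0   0 ]
  [ 0   0  2  -4 ]
r4 -> r4 − 2·r2
  [ 1  -2  0   2 ]
  [ 0   0  1  -2 ]
  [ 0   0  0   0 ]
  [ 0   0  0   0 ]
Pivot columns are the columns containing a leading 1.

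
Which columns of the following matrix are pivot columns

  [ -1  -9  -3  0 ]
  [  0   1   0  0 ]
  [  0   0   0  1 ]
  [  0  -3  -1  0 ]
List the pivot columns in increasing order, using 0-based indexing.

0, 1, 2, 3

ρ1 -> -1·ρ1
  [ 1   9   3  0 ]
  [ 0   1   0  0 ]
  [ 0   0   0  1 ]
  [ 0  -3  -1  0 ]
ρ4 -> ρ4 + 3·ρ2
  [ 1  9   3  0 ]
  [ 0  1   0  0 ]
  [ 0  0   0  1 ]
  [ 0  0  -1  0 ]
ρ3 <-> ρ4
  [ 1  9   3  0 ]
  [ 0  1   0  0 ]
  [ 0  0  -1  0 ]
  [ 0  0   0  1 ]
ρ3 -> -1·ρ3
  [ 1  9  3  0 ]
  [ 0  1  0  0 ]
  [ 0  0  1  0 ]
  [ 0  0  0  1 ]
ρ1 -> ρ1 − 3·ρ3
  [ 1  9  0  0 ]
  [ 0  1  0  0 ]
  [ 0  0  1  0 ]
  [ 0  0  0  1 ]
ρ1 -> ρ1 − 9·ρ2
  [ 1  0  0  0 ]
  [ 0  1  0  0 ]
  [ 0  0  1  0 ]
  [ 0  0  0  1 ]
Pivot columns are the columns containing a leading 1.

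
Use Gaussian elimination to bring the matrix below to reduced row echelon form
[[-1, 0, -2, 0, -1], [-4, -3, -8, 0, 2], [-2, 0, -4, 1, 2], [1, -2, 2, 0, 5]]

Multiply ρ1 by -1.
  [  1   0   2  0  1 ]
  [ -4  -3  -8  0  2 ]
  [ -2   0  -4  1  2 ]
  [  1  -2   2  0  5 ]
Add 4 times ρ1 to ρ2.
  [  1   0   2  0  1 ]
  [  0  -3   0  0  6 ]
  [ -2   0  -4  1  2 ]
  [  1  -2   2  0  5 ]
Add 2 times ρ1 to ρ3.
  [ 1   0  2  0  1 ]
  [ 0  -3  0  0  6 ]
  [ 0   0  0  1  4 ]
  [ 1  -2  2  0  5 ]
Subtract ρ1 from ρ4.
  [ 1   0  2  0  1 ]
  [ 0  -3  0  0  6 ]
  [ 0   0  0  1  4 ]
  [ 0  -2  0  0  4 ]
Multiply ρ2 by -1/3.
  [ 1   0  2  0   1 ]
  [ 0   1  0  0  -2 ]
  [ 0   0  0  1   4 ]
  [ 0  -2  0  0   4 ]
Add 2 times ρ2 to ρ4.
  [ 1  0  2  0   1 ]
  [ 0  1  0  0  -2 ]
  [ 0  0  0  1   4 ]
  [ 0  0  0  0   0 ]

[[1, 0, 2, 0, 1], [0, 1, 0, 0, -2], [0, 0, 0, 1, 4], [0, 0, 0, 0, 0]]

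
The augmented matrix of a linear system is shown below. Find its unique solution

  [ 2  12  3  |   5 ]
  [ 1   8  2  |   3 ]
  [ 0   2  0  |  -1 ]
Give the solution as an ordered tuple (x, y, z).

R1 := 1/2·R1
R2 := R2 − R1
R2 := 1/2·R2
R3 := R3 − 2·R2
R3 := -2·R3
R2 := R2 − 1/4·R3
R1 := R1 − 3/2·R3
R1 := R1 − 6·R2
Reading off the last column: x = 1, y = -1/2, z = 3.

(1, -1/2, 3)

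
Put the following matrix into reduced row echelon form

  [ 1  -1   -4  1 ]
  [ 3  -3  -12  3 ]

R2 -> R2 − 3·R1

[[1, -1, -4, 1], [0, 0, 0, 0]]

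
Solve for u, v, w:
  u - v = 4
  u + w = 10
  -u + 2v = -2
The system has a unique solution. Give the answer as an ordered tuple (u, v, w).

(6, 2, 4)

Form the augmented matrix and row-reduce:
  [  1  -1  0  |   4 ]
  [  1   0  1  |  10 ]
  [ -1   2  0  |  -2 ]
Subtract r1 from r2.
  [  1  -1  0  |   4 ]
  [  0   1  1  |   6 ]
  [ -1   2  0  |  -2 ]
Add r1 to r3.
  [ 1  -1  0  |  4 ]
  [ 0   1  1  |  6 ]
  [ 0   1  0  |  2 ]
Subtract r2 from r3.
  [ 1  -1   0  |   4 ]
  [ 0   1   1  |   6 ]
  [ 0   0  -1  |  -4 ]
Multiply r3 by -1.
  [ 1  -1  0  |  4 ]
  [ 0   1  1  |  6 ]
  [ 0   0  1  |  4 ]
Subtract r3 from r2.
  [ 1  -1  0  |  4 ]
  [ 0   1  0  |  2 ]
  [ 0   0  1  |  4 ]
Add r2 to r1.
  [ 1  0  0  |  6 ]
  [ 0  1  0  |  2 ]
  [ 0  0  1  |  4 ]
Reading off the last column: u = 6, v = 2, w = 4.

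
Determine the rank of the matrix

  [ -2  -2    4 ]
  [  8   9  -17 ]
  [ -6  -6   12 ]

rank = 2

R1 -> -1/2·R1
  [  1   1   -2 ]
  [  8   9  -17 ]
  [ -6  -6   12 ]
R2 -> R2 − 8·R1
  [  1   1  -2 ]
  [  0   1  -1 ]
  [ -6  -6  12 ]
R3 -> R3 + 6·R1
  [ 1  1  -2 ]
  [ 0  1  -1 ]
  [ 0  0   0 ]
R1 -> R1 − R2
  [ 1  0  -1 ]
  [ 0  1  -1 ]
  [ 0  0   0 ]
The reduced form has 2 nonzero rows.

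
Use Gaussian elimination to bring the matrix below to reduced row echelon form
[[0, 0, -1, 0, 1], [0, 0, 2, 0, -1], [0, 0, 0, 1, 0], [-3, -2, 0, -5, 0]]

Swap r1 and r4.
  [ -3  -2   0  -5   0 ]
  [  0   0   2   0  -1 ]
  [  0   0   0   1   0 ]
  [  0   0  -1   0   1 ]
Multiply r1 by -1/3.
  [ 1  2/3   0  5/3   0 ]
  [ 0    0   2    0  -1 ]
  [ 0    0   0    1   0 ]
  [ 0    0  -1    0   1 ]
Multiply r2 by 1/2.
  [ 1  2/3   0  5/3     0 ]
  [ 0    0   1    0  -1/2 ]
  [ 0    0   0    1     0 ]
  [ 0    0  -1    0     1 ]
Add r2 to r4.
  [ 1  2/3  0  5/3     0 ]
  [ 0    0  1    0  -1/2 ]
  [ 0    0  0    1     0 ]
  [ 0    0  0    0   1/2 ]
Multiply r4 by 2.
  [ 1  2/3  0  5/3     0 ]
  [ 0    0  1    0  -1/2 ]
  [ 0    0  0    1     0 ]
  [ 0    0  0    0     1 ]
Add 1/2 times r4 to r2.
  [ 1  2/3  0  5/3  0 ]
  [ 0    0  1    0  0 ]
  [ 0    0  0    1  0 ]
  [ 0    0  0    0  1 ]
Subtract 5/3 times r3 from r1.
  [ 1  2/3  0  0  0 ]
  [ 0    0  1  0  0 ]
  [ 0    0  0  1  0 ]
  [ 0    0  0  0  1 ]

[[1, 2/3, 0, 0, 0], [0, 0, 1, 0, 0], [0, 0, 0, 1, 0], [0, 0, 0, 0, 1]]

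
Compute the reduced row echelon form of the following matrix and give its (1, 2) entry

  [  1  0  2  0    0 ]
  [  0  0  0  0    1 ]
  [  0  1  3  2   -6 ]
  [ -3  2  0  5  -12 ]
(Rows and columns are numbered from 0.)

ρ4 ← ρ4 + 3·ρ1
  [ 1  0  2  0    0 ]
  [ 0  0  0  0    1 ]
  [ 0  1  3  2   -6 ]
  [ 0  2  6  5  -12 ]
ρ2 ↔ ρ3
  [ 1  0  2  0    0 ]
  [ 0  1  3  2   -6 ]
  [ 0  0  0  0    1 ]
  [ 0  2  6  5  -12 ]
ρ4 ← ρ4 − 2·ρ2
  [ 1  0  2  0   0 ]
  [ 0  1  3  2  -6 ]
  [ 0  0  0  0   1 ]
  [ 0  0  0  1   0 ]
ρ3 ↔ ρ4
  [ 1  0  2  0   0 ]
  [ 0  1  3  2  -6 ]
  [ 0  0  0  1   0 ]
  [ 0  0  0  0   1 ]
ρ2 ← ρ2 + 6·ρ4
  [ 1  0  2  0  0 ]
  [ 0  1  3  2  0 ]
  [ 0  0  0  1  0 ]
  [ 0  0  0  0  1 ]
ρ2 ← ρ2 − 2·ρ3
  [ 1  0  2  0  0 ]
  [ 0  1  3  0  0 ]
  [ 0  0  0  1  0 ]
  [ 0  0  0  0  1 ]

3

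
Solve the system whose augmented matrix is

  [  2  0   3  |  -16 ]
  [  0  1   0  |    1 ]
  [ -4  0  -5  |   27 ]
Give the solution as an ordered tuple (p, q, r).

(-1/2, 1, -5)

Multiply R1 by 1/2.
  [  1  0  3/2  |  -8 ]
  [  0  1    0  |   1 ]
  [ -4  0   -5  |  27 ]
Add 4 times R1 to R3.
  [ 1  0  3/2  |  -8 ]
  [ 0  1    0  |   1 ]
  [ 0  0    1  |  -5 ]
Subtract 3/2 times R3 from R1.
  [ 1  0  0  |  -1/2 ]
  [ 0  1  0  |     1 ]
  [ 0  0  1  |    -5 ]
Reading off the last column: p = -1/2, q = 1, r = -5.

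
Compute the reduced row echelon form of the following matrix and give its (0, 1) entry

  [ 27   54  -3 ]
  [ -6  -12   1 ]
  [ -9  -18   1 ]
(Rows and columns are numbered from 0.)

2

Multiply R1 by 1/27.
Add 6 times R1 to R2.
Add 9 times R1 to R3.
Multiply R2 by 3.
Add 1/9 times R2 to R1.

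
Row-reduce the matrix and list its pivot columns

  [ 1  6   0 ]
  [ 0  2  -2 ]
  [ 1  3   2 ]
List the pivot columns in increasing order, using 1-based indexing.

r3 -> r3 − r1
  [ 1   6   0 ]
  [ 0   2  -2 ]
  [ 0  -3   2 ]
r2 -> 1/2·r2
  [ 1   6   0 ]
  [ 0   1  -1 ]
  [ 0  -3   2 ]
r3 -> r3 + 3·r2
  [ 1  6   0 ]
  [ 0  1  -1 ]
  [ 0  0  -1 ]
r3 -> -1·r3
  [ 1  6   0 ]
  [ 0  1  -1 ]
  [ 0  0   1 ]
r2 -> r2 + r3
  [ 1  6  0 ]
  [ 0  1  0 ]
  [ 0  0  1 ]
r1 -> r1 − 6·r2
  [ 1  0  0 ]
  [ 0  1  0 ]
  [ 0  0  1 ]
Pivot columns are the columns containing a leading 1.

1, 2, 3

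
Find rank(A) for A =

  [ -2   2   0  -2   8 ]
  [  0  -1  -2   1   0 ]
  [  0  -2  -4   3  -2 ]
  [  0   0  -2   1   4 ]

Multiply ρ1 by -1/2.
Multiply ρ2 by -1.
Add 2 times ρ2 to ρ3.
Swap ρ3 and ρ4.
Multiply ρ3 by -1/2.
Add 1/2 times ρ4 to ρ3.
Add ρ4 to ρ2.
Subtract ρ4 from ρ1.
Subtract 2 times ρ3 from ρ2.
Add ρ2 to ρ1.
The reduced form has 4 nonzero rows.

rank = 4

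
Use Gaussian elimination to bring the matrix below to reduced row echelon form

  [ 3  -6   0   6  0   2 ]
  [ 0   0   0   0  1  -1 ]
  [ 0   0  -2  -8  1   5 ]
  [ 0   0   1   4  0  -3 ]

[[1, -2, 0, 2, 0, 2/3], [0, 0, 1, 4, 0, -3], [0, 0, 0, 0, 1, -1], [0, 0, 0, 0, 0, 0]]

ρ1 ← 1/3·ρ1
  [ 1  -2   0   2  0  2/3 ]
  [ 0   0   0   0  1   -1 ]
  [ 0   0  -2  -8  1    5 ]
  [ 0   0   1   4  0   -3 ]
ρ2 <=> ρ3
  [ 1  -2   0   2  0  2/3 ]
  [ 0   0  -2  -8  1    5 ]
  [ 0   0   0   0  1   -1 ]
  [ 0   0   1   4  0   -3 ]
ρ2 ← -1/2·ρ2
  [ 1  -2  0  2     0   2/3 ]
  [ 0   0  1  4  -1/2  -5/2 ]
  [ 0   0  0  0     1    -1 ]
  [ 0   0  1  4     0    -3 ]
ρ4 ← ρ4 − ρ2
  [ 1  -2  0  2     0   2/3 ]
  [ 0   0  1  4  -1/2  -5/2 ]
  [ 0   0  0  0     1    -1 ]
  [ 0   0  0  0   1/2  -1/2 ]
ρ4 ← ρ4 − 1/2·ρ3
  [ 1  -2  0  2     0   2/3 ]
  [ 0   0  1  4  -1/2  -5/2 ]
  [ 0   0  0  0     1    -1 ]
  [ 0   0  0  0     0     0 ]
ρ2 ← ρ2 + 1/2·ρ3
  [ 1  -2  0  2  0  2/3 ]
  [ 0   0  1  4  0   -3 ]
  [ 0   0  0  0  1   -1 ]
  [ 0   0  0  0  0    0 ]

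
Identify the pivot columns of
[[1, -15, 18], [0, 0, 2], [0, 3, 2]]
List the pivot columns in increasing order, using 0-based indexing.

0, 1, 2

R2 <=> R3
  [ 1  -15  18 ]
  [ 0    3   2 ]
  [ 0    0   2 ]
R2 → 1/3·R2
  [ 1  -15   18 ]
  [ 0    1  2/3 ]
  [ 0    0    2 ]
R3 → 1/2·R3
  [ 1  -15   18 ]
  [ 0    1  2/3 ]
  [ 0    0    1 ]
R2 → R2 − 2/3·R3
  [ 1  -15  18 ]
  [ 0    1   0 ]
  [ 0    0   1 ]
R1 → R1 − 18·R3
  [ 1  -15  0 ]
  [ 0    1  0 ]
  [ 0    0  1 ]
R1 → R1 + 15·R2
  [ 1  0  0 ]
  [ 0  1  0 ]
  [ 0  0  1 ]
Pivot columns are the columns containing a leading 1.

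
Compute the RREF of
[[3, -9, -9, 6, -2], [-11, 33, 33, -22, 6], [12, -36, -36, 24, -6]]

Multiply r1 by 1/3.
  [   1   -3   -3    2  -2/3 ]
  [ -11   33   33  -22     6 ]
  [  12  -36  -36   24    -6 ]
Add 11 times r1 to r2.
  [  1   -3   -3   2  -2/3 ]
  [  0    0    0   0  -4/3 ]
  [ 12  -36  -36  24    -6 ]
Subtract 12 times r1 from r3.
  [ 1  -3  -3  2  -2/3 ]
  [ 0   0   0  0  -4/3 ]
  [ 0   0   0  0     2 ]
Multiply r2 by -3/4.
  [ 1  -3  -3  2  -2/3 ]
  [ 0   0   0  0     1 ]
  [ 0   0   0  0     2 ]
Subtract 2 times r2 from r3.
  [ 1  -3  -3  2  -2/3 ]
  [ 0   0   0  0     1 ]
  [ 0   0   0  0     0 ]
Add 2/3 times r2 to r1.
  [ 1  -3  -3  2  0 ]
  [ 0   0   0  0  1 ]
  [ 0   0   0  0  0 ]

[[1, -3, -3, 2, 0], [0, 0, 0, 0, 1], [0, 0, 0, 0, 0]]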